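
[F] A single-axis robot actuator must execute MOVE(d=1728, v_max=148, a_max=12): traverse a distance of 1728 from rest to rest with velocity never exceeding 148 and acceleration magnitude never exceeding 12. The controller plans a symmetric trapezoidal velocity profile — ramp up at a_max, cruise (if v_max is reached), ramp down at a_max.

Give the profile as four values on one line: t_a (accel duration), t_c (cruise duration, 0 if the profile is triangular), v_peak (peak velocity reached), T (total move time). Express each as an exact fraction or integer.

vₘ²/aₘ = 148²/12 = 5476/3
1728 < 5476/3 → triangular
v_peak = √(1728·12) = √20736 = 144
t_a = 144/12 = 12; t_c = 0
T = 2·12 = 24

t_a=12 t_c=0 v_peak=144 T=24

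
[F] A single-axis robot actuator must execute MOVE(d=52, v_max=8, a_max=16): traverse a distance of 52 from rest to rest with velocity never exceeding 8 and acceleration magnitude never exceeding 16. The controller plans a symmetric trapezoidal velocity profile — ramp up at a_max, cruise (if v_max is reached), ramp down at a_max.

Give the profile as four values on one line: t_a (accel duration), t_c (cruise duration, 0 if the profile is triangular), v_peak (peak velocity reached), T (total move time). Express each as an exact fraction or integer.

v_max²/a_max = 8²/16 = 4
52 ≥ 4 ⇒ cruise phase
t_a = 8/16 = 1/2; v_peak = 8
d_cruise = 52 − 4 = 48; t_c = 48/8 = 6
T = 2·1/2 + 6 = 7

t_a=1/2 t_c=6 v_peak=8 T=7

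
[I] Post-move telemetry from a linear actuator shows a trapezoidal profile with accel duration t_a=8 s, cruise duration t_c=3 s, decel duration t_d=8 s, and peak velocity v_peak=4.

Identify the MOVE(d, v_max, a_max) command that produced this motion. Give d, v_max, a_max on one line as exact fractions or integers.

d=44 v_max=4 a_max=1/2

a_max = 4/8 = 1/2
d_a = ½·4·8 = 16; d_c = 4·3 = 12
d = 2·16 + 12 = 44
t_c = 3 > 0 ⇒ limit active, v_max = 4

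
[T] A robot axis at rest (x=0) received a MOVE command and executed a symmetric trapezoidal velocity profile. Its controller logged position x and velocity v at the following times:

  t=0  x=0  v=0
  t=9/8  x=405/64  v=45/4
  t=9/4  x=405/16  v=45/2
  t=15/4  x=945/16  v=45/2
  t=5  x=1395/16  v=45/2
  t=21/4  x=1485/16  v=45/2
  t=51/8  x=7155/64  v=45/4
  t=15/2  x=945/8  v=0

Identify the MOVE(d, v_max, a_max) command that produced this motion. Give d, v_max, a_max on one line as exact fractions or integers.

final state: t=15/2, x=945/8, v=0 → d = 945/8
a_max = (45/4−0)/(9/8−0) = 10
max v = 45/2 over t∈[9/4,21/4] → v_max = 45/2
check: 45/2·(9/4+3) = 945/8 ✓

d=945/8 v_max=45/2 a_max=10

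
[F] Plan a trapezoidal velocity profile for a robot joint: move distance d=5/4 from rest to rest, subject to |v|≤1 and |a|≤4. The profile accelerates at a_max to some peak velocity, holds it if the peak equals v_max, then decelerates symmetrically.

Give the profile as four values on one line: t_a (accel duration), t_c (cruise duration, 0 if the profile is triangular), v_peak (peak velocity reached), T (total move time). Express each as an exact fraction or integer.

v_max²/a_max = 1²/4 = 1/4
5/4 ≥ 1/4 so v_max reached
t_a = 1/4; v_peak = 1
d_cruise = 5/4 − 1/4 = 1; t_c = 1/1 = 1
T = 2·1/4 + 1 = 3/2

t_a=1/4 t_c=1 v_peak=1 T=3/2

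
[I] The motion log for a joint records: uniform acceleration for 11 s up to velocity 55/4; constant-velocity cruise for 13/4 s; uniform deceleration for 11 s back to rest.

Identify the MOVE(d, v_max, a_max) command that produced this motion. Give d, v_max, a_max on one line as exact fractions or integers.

d=3135/16 v_max=55/4 a_max=5/4

a_max = (55/4)/11 = 5/4
d_a = ½·55/4·11 = 605/8; d_c = 55/4·13/4 = 715/16
d = 2·605/8 + 715/16 = 3135/16
t_c = 13/4 > 0 → v_max = v_peak = 55/4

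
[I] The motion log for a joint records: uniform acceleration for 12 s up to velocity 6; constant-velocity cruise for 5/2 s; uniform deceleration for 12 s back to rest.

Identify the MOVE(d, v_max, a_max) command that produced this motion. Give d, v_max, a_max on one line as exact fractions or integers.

a_max = 6/12 = 1/2
d_a = ½·6·12 = 36; d_c = 6·5/2 = 15
d = 2·36 + 15 = 87
t_c = 5/2 > 0 ⇒ limit active, v_max = 6

d=87 v_max=6 a_max=1/2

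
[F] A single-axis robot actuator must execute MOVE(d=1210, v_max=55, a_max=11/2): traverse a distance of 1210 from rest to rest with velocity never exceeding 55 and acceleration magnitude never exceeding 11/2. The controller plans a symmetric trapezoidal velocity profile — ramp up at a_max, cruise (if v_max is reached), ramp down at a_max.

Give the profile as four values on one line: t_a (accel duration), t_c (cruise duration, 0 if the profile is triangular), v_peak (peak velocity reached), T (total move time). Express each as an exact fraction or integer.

vₘ²/aₘ = 55²/(11/2) = 550
1210 ≥ 550 ⇒ cruise phase
t_a = 55/(11/2) = 10; v_peak = 55
d_cruise = 1210 − 550 = 660; t_c = 660/55 = 12
T = 2·10 + 12 = 32

t_a=10 t_c=12 v_peak=55 T=32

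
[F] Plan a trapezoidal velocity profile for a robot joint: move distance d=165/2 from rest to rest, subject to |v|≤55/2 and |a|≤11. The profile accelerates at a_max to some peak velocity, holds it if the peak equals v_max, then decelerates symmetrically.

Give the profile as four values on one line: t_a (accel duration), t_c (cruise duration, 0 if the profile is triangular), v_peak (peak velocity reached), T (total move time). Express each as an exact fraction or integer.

t_a=5/2 t_c=1/2 v_peak=55/2 T=11/2

vₘ²/aₘ = (55/2)²/11 = 275/4
165/2 ≥ 275/4 ⇒ cruise phase
t_a = (55/2)/11 = 5/2; v_peak = 55/2
d_cruise = 165/2 − 275/4 = 55/4; t_c = (55/4)/(55/2) = 1/2
T = 2·5/2 + 1/2 = 11/2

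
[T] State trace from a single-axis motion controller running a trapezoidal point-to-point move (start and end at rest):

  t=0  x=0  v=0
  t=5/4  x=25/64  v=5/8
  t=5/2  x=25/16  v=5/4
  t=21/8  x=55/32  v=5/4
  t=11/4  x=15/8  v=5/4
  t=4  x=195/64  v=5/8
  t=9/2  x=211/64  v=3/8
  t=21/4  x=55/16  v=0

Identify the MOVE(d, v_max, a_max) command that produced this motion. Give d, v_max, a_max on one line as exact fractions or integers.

d=55/16 v_max=5/4 a_max=1/2

final state: t=21/4, x=55/16, v=0 → d = 55/16
a_max = (5/8−0)/(5/4−0) = 1/2
max v = 5/4 over t∈[5/2,11/4] → v_max = 5/4
check: 5/4·(5/2+1/4) = 55/16 ✓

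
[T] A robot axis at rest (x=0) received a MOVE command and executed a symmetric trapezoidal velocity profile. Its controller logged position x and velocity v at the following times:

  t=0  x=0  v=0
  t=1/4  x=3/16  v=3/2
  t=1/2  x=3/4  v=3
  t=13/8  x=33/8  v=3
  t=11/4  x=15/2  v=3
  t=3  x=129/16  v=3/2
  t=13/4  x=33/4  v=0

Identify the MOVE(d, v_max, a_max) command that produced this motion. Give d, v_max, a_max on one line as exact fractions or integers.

d=33/4 v_max=3 a_max=6

final state: t=13/4, x=33/4, v=0 → d = 33/4
a_max = (3/2−0)/(1/4−0) = 6
max v = 3 over t∈[1/2,11/4] → v_max = 3
check: 3·(1/2+9/4) = 33/4 ✓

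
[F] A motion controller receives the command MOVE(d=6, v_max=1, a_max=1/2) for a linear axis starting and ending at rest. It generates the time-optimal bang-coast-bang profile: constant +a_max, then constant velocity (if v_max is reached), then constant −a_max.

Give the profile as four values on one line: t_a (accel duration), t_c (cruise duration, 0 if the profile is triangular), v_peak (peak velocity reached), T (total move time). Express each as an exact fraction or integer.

vₘ²/aₘ = 1²/(1/2) = 2
6 ≥ 2 so v_max reached
t_a = 1/(1/2) = 2; v_peak = 1
d_cruise = 6 − 2 = 4; t_c = 4/1 = 4
T = 2·2 + 4 = 8

t_a=2 t_c=4 v_peak=1 T=8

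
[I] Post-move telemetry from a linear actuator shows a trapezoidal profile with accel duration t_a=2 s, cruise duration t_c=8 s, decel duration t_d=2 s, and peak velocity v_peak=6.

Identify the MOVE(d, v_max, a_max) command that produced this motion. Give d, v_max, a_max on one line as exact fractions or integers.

d=60 v_max=6 a_max=3

a_max = 6/2 = 3
d_a = ½·6·2 = 6; d_c = 6·8 = 48
d = 2·6 + 48 = 60
t_c = 8 > 0 → v_max = v_peak = 6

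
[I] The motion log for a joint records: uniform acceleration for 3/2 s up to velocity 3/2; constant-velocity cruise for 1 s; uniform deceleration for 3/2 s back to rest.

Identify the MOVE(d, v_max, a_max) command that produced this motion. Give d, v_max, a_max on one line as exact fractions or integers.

d=15/4 v_max=3/2 a_max=1

a_max = (3/2)/(3/2) = 1
d_a = ½·3/2·3/2 = 9/8; d_c = 3/2·1 = 3/2
d = 2·9/8 + 3/2 = 15/4
t_c = 1 > 0 → v_max = v_peak = 3/2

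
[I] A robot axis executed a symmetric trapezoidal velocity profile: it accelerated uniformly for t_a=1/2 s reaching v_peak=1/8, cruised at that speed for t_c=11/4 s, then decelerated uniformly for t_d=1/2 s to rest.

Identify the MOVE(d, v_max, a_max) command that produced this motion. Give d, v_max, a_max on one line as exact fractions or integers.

a_max = (1/8)/(1/2) = 1/4
d_a = ½·1/8·1/2 = 1/32; d_c = 1/8·11/4 = 11/32
d = 2·1/32 + 11/32 = 13/32
t_c = 11/4 > 0 → v_max = v_peak = 1/8

d=13/32 v_max=1/8 a_max=1/4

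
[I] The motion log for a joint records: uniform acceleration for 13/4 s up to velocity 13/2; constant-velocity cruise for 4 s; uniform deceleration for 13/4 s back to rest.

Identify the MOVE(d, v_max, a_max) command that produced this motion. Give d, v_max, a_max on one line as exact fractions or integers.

a_max = (13/2)/(13/4) = 2
d_a = ½·13/2·13/4 = 169/16; d_c = 13/2·4 = 26
d = 2·169/16 + 26 = 377/8
t_c = 4 > 0 so v_max = 13/2

d=377/8 v_max=13/2 a_max=2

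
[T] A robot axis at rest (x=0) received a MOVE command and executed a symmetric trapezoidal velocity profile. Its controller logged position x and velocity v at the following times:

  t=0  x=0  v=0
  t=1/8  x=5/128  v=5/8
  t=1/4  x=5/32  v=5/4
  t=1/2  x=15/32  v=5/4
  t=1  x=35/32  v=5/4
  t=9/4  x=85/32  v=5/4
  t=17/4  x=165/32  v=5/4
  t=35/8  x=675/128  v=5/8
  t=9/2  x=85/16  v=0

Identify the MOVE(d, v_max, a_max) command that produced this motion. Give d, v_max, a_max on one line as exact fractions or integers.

final state: t=9/2, x=85/16, v=0 → d = 85/16
a_max = (5/8−0)/(1/8−0) = 5
max v = 5/4 over t∈[1/4,17/4] → v_max = 5/4
check: 5/4·(1/4+4) = 85/16 ✓

d=85/16 v_max=5/4 a_max=5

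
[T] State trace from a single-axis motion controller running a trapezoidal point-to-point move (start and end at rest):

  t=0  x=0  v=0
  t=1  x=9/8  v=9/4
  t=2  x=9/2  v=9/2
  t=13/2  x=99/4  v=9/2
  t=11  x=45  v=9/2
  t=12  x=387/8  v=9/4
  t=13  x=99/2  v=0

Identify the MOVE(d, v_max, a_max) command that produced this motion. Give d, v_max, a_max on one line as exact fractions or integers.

final state: t=13, x=99/2, v=0 → d = 99/2
a_max = (9/4−0)/(1−0) = 9/4
max v = 9/2 over t∈[2,11] → v_max = 9/2
check: 9/2·(2+9) = 99/2 ✓

d=99/2 v_max=9/2 a_max=9/4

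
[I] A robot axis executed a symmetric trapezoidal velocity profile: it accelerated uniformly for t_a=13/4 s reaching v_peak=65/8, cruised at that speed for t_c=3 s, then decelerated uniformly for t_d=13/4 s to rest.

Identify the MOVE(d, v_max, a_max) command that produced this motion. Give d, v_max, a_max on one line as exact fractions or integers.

d=1625/32 v_max=65/8 a_max=5/2

a_max = (65/8)/(13/4) = 5/2
d_a = ½·65/8·13/4 = 845/64; d_c = 65/8·3 = 195/8
d = 2·845/64 + 195/8 = 1625/32
t_c = 3 > 0 ⇒ limit active, v_max = 65/8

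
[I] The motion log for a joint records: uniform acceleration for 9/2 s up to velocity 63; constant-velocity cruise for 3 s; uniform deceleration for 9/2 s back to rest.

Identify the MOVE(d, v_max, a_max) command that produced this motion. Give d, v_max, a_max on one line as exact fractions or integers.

d=945/2 v_max=63 a_max=14

a_max = 63/(9/2) = 14
d_a = ½·63·9/2 = 567/4; d_c = 63·3 = 189
d = 2·567/4 + 189 = 945/2
t_c = 3 > 0 so v_max = 63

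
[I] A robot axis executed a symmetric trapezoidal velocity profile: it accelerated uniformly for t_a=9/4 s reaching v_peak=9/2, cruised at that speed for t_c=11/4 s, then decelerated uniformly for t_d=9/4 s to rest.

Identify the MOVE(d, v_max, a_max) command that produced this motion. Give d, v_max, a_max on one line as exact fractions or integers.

d=45/2 v_max=9/2 a_max=2

a_max = (9/2)/(9/4) = 2
d_a = ½·9/2·9/4 = 81/16; d_c = 9/2·11/4 = 99/8
d = 2·81/16 + 99/8 = 45/2
t_c = 11/4 > 0 so v_max = 9/2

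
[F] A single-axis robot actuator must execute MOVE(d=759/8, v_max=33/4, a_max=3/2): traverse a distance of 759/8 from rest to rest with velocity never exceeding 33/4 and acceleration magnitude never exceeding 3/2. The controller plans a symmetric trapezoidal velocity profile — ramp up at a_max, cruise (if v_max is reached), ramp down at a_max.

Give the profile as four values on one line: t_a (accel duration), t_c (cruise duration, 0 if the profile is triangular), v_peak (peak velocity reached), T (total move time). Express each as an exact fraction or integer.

(v_max)²/a_max = (33/4)²/(3/2) = 363/8
759/8 ≥ 363/8 → trapezoidal
t_a = (33/4)/(3/2) = 11/2; v_peak = 33/4
d_cruise = 759/8 − 363/8 = 99/2; t_c = (99/2)/(33/4) = 6
T = 2·11/2 + 6 = 17

t_a=11/2 t_c=6 v_peak=33/4 T=17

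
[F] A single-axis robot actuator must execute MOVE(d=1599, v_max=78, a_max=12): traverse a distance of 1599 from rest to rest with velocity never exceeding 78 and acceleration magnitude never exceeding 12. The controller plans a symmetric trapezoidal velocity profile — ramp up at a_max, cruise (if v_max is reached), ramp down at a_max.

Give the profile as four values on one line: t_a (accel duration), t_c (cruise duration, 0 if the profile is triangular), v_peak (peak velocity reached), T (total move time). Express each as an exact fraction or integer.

vₘ²/aₘ = 78²/12 = 507
1599 ≥ 507 so v_max reached
t_a = 78/12 = 13/2; v_peak = 78
d_cruise = 1599 − 507 = 1092; t_c = 1092/78 = 14
T = 2·13/2 + 14 = 27

t_a=13/2 t_c=14 v_peak=78 T=27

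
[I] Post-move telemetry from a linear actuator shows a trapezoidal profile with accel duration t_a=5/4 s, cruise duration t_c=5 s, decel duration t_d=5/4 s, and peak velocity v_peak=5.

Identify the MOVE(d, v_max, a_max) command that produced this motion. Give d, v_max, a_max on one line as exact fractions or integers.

a_max = 5/(5/4) = 4
d_a = ½·5·5/4 = 25/8; d_c = 5·5 = 25
d = 2·25/8 + 25 = 125/4
t_c = 5 > 0 so v_max = 5

d=125/4 v_max=5 a_max=4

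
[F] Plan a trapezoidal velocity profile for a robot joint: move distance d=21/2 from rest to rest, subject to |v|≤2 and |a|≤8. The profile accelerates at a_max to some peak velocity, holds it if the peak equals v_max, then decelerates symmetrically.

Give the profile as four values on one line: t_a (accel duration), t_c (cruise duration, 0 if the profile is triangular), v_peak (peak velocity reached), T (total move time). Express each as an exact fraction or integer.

t_a=1/4 t_c=5 v_peak=2 T=11/2

vₘ²/aₘ = 2²/8 = 1/2
21/2 ≥ 1/2 ⇒ cruise phase
t_a = 2/8 = 1/4; v_peak = 2
d_cruise = 21/2 − 1/2 = 10; t_c = 10/2 = 5
T = 2·1/4 + 5 = 11/2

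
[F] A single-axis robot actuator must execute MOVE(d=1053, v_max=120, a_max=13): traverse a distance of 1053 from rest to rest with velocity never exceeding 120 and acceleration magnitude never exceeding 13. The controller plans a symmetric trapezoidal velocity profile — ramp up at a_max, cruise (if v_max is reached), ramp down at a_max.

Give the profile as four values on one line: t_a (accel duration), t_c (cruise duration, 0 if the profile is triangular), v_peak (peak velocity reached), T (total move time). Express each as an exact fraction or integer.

vₘ²/aₘ = 120²/13 = 14400/13
1053 < 14400/13 → triangular
v_peak = √(1053·13) = √13689 = 117
t_a = 117/13 = 9; t_c = 0
T = 2·9 = 18

t_a=9 t_c=0 v_peak=117 T=18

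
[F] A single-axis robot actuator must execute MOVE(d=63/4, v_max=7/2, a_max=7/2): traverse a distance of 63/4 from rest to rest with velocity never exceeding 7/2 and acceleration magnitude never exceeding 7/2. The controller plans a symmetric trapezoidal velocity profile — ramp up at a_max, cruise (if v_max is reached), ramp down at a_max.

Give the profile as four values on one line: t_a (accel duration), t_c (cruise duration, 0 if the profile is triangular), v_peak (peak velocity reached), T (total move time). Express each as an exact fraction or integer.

t_a=1 t_c=7/2 v_peak=7/2 T=11/2

v_max²/a_max = (7/2)²/(7/2) = 7/2
63/4 ≥ 7/2 → trapezoidal
t_a = (7/2)/(7/2) = 1; v_peak = 7/2
d_cruise = 63/4 − 7/2 = 49/4; t_c = (49/4)/(7/2) = 7/2
T = 2·1 + 7/2 = 11/2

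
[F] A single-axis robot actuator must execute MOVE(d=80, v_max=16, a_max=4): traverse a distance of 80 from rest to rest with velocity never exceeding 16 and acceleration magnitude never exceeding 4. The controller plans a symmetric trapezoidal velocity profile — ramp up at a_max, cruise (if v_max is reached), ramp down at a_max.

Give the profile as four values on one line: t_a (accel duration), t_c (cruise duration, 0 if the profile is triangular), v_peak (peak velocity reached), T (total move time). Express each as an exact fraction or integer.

t_a=4 t_c=1 v_peak=16 T=9

vₘ²/aₘ = 16²/4 = 64
80 ≥ 64 ⇒ cruise phase
t_a = 16/4 = 4; v_peak = 16
d_cruise = 80 − 64 = 16; t_c = 16/16 = 1
T = 2·4 + 1 = 9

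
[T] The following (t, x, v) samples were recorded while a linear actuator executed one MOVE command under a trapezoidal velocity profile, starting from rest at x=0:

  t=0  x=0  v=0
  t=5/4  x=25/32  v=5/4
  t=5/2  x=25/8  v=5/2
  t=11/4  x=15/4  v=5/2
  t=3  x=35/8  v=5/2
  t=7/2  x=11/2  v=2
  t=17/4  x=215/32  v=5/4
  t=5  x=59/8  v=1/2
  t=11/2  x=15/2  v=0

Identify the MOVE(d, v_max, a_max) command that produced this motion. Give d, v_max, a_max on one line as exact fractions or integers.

final state: t=11/2, x=15/2, v=0 → d = 15/2
a_max = (5/4−0)/(5/4−0) = 1
max v = 5/2 over t∈[5/2,3] → v_max = 5/2
check: 5/2·(5/2+1/2) = 15/2 ✓

d=15/2 v_max=5/2 a_max=1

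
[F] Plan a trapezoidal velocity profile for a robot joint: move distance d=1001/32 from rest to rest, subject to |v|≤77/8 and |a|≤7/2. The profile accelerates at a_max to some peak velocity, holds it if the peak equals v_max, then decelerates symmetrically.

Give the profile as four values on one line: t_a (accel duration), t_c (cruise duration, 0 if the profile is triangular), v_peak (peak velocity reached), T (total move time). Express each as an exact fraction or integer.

(v_max)²/a_max = (77/8)²/(7/2) = 847/32
1001/32 ≥ 847/32 so v_max reached
t_a = (77/8)/(7/2) = 11/4; v_peak = 77/8
d_cruise = 1001/32 − 847/32 = 77/16; t_c = (77/16)/(77/8) = 1/2
T = 2·11/4 + 1/2 = 6

t_a=11/4 t_c=1/2 v_peak=77/8 T=6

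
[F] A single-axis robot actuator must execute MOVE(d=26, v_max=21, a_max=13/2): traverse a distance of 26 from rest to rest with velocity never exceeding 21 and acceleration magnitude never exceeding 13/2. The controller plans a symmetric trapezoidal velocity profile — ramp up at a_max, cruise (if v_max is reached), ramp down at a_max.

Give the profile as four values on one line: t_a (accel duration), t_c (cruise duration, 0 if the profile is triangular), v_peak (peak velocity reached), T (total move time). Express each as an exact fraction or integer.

t_a=2 t_c=0 v_peak=13 T=4

(v_max)²/a_max = 21²/(13/2) = 882/13
26 < 882/13 so t_c = 0
v_peak = √(26·13/2) = √169 = 13
t_a = 13/(13/2) = 2; t_c = 0
T = 2·2 = 4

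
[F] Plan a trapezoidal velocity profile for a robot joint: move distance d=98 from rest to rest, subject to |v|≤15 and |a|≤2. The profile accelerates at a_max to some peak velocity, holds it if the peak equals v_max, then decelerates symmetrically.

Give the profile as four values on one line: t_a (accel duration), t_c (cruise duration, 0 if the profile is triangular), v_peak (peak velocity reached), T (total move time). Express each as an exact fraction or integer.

t_a=7 t_c=0 v_peak=14 T=14

v_max²/a_max = 15²/2 = 225/2
98 < 225/2 so t_c = 0
v_peak = √(98·2) = √196 = 14
t_a = 14/2 = 7; t_c = 0
T = 2·7 = 14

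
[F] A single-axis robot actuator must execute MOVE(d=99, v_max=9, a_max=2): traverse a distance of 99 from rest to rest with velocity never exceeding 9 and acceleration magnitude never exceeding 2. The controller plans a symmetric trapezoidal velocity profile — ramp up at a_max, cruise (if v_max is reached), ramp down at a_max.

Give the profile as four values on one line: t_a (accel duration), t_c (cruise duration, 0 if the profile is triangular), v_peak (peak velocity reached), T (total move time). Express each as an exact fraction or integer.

t_a=9/2 t_c=13/2 v_peak=9 T=31/2

vₘ²/aₘ = 9²/2 = 81/2
99 ≥ 81/2 so v_max reached
t_a = 9/2; v_peak = 9
d_cruise = 99 − 81/2 = 117/2; t_c = (117/2)/9 = 13/2
T = 2·9/2 + 13/2 = 31/2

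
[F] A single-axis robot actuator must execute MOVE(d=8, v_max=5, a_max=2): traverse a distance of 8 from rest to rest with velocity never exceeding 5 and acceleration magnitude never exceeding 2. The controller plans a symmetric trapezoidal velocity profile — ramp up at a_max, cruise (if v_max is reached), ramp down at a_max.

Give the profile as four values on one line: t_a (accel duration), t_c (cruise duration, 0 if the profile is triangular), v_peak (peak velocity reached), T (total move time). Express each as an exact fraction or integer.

v_max²/a_max = 5²/2 = 25/2
8 < 25/2 ⇒ no cruise
v_peak = √(8·2) = √16 = 4
t_a = 4/2 = 2; t_c = 0
T = 2·2 = 4

t_a=2 t_c=0 v_peak=4 T=4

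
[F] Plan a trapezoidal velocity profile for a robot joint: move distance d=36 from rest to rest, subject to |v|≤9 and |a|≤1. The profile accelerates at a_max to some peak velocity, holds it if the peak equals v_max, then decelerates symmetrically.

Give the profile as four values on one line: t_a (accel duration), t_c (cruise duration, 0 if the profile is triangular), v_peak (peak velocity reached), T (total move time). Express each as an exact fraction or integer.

t_a=6 t_c=0 v_peak=6 T=12

(v_max)²/a_max = 9²/1 = 81
36 < 81 → triangular
v_peak = √(36·1) = √36 = 6
t_a = 6/1 = 6; t_c = 0
T = 2·6 = 12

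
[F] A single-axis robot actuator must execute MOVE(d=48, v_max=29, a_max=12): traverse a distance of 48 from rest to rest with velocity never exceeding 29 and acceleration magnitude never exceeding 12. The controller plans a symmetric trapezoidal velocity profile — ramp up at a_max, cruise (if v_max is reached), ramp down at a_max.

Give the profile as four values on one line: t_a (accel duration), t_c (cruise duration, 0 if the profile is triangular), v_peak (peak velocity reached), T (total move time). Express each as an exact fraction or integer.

vₘ²/aₘ = 29²/12 = 841/12
48 < 841/12 ⇒ no cruise
v_peak = √(48·12) = √576 = 24
t_a = 24/12 = 2; t_c = 0
T = 2·2 = 4

t_a=2 t_c=0 v_peak=24 T=4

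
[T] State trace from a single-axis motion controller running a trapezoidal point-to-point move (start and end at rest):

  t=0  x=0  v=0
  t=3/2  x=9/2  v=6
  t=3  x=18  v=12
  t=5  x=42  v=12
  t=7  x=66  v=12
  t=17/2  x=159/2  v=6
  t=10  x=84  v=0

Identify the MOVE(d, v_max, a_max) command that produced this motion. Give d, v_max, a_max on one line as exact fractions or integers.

final state: t=10, x=84, v=0 → d = 84
a_max = (6−0)/(3/2−0) = 4
max v = 12 over t∈[3,7] → v_max = 12
check: 12·(3+4) = 84 ✓

d=84 v_max=12 a_max=4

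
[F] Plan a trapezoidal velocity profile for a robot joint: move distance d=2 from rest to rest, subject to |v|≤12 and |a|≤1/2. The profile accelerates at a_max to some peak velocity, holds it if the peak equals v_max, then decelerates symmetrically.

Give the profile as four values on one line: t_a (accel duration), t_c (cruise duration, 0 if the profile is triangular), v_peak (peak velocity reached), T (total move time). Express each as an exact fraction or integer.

t_a=2 t_c=0 v_peak=1 T=4

vₘ²/aₘ = 12²/(1/2) = 288
2 < 288 → triangular
v_peak = √(2·1/2) = √1 = 1
t_a = 1/(1/2) = 2; t_c = 0
T = 2·2 = 4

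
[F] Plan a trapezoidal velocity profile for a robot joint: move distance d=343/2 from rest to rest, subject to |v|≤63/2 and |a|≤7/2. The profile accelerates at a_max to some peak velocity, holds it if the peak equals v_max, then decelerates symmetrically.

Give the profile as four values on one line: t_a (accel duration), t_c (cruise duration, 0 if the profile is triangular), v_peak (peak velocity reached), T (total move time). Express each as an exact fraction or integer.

(v_max)²/a_max = (63/2)²/(7/2) = 567/2
343/2 < 567/2 → triangular
v_peak = √(343/2·7/2) = √(2401/4) = 49/2
t_a = (49/2)/(7/2) = 7; t_c = 0
T = 2·7 = 14

t_a=7 t_c=0 v_peak=49/2 T=14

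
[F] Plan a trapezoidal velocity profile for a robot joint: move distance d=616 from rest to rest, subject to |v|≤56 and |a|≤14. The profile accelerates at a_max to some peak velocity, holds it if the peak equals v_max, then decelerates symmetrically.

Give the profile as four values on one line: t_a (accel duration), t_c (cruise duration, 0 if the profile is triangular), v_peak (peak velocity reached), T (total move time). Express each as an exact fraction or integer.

t_a=4 t_c=7 v_peak=56 T=15

vₘ²/aₘ = 56²/14 = 224
616 ≥ 224 → trapezoidal
t_a = 56/14 = 4; v_peak = 56
d_cruise = 616 − 224 = 392; t_c = 392/56 = 7
T = 2·4 + 7 = 15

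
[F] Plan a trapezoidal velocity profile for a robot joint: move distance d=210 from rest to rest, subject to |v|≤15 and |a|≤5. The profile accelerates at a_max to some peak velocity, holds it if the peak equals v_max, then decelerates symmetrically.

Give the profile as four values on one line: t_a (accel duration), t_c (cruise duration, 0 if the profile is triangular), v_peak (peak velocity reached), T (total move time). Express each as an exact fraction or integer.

v_max²/a_max = 15²/5 = 45
210 ≥ 45 → trapezoidal
t_a = 15/5 = 3; v_peak = 15
d_cruise = 210 − 45 = 165; t_c = 165/15 = 11
T = 2·3 + 11 = 17

t_a=3 t_c=11 v_peak=15 T=17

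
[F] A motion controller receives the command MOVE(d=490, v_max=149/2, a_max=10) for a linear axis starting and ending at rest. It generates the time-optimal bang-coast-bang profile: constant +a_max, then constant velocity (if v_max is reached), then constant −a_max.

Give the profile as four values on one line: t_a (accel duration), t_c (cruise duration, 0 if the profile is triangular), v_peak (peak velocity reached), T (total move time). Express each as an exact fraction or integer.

v_max²/a_max = (149/2)²/10 = 22201/40
490 < 22201/40 → triangular
v_peak = √(490·10) = √4900 = 70
t_a = 70/10 = 7; t_c = 0
T = 2·7 = 14

t_a=7 t_c=0 v_peak=70 T=14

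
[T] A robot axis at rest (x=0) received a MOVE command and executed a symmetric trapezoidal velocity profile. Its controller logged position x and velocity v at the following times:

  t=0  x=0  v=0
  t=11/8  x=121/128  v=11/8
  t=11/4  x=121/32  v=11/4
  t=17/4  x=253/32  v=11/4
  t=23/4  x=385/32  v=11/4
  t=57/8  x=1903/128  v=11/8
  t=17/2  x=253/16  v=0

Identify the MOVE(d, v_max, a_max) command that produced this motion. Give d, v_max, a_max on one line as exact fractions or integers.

final state: t=17/2, x=253/16, v=0 → d = 253/16
a_max = (11/8−0)/(11/8−0) = 1
max v = 11/4 over t∈[11/4,23/4] → v_max = 11/4
check: 11/4·(11/4+3) = 253/16 ✓

d=253/16 v_max=11/4 a_max=1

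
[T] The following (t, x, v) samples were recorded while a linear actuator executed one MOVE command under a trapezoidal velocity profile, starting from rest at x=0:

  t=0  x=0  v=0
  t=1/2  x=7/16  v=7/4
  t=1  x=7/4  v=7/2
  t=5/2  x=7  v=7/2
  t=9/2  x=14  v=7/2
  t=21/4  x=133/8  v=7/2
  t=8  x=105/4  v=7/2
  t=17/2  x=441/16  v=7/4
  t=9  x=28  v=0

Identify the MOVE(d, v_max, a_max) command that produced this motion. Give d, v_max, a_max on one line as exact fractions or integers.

final state: t=9, x=28, v=0 → d = 28
a_max = (7/4−0)/(1/2−0) = 7/2
max v = 7/2 over t∈[1,8] → v_max = 7/2
check: 7/2·(1+7) = 28 ✓

d=28 v_max=7/2 a_max=7/2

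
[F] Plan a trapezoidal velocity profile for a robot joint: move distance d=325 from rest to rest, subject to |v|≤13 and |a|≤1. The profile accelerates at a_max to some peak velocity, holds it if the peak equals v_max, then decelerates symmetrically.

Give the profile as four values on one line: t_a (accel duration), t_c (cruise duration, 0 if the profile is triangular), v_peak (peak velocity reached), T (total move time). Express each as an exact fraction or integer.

vₘ²/aₘ = 13²/1 = 169
325 ≥ 169 so v_max reached
t_a = 13/1 = 13; v_peak = 13
d_cruise = 325 − 169 = 156; t_c = 156/13 = 12
T = 2·13 + 12 = 38

t_a=13 t_c=12 v_peak=13 T=38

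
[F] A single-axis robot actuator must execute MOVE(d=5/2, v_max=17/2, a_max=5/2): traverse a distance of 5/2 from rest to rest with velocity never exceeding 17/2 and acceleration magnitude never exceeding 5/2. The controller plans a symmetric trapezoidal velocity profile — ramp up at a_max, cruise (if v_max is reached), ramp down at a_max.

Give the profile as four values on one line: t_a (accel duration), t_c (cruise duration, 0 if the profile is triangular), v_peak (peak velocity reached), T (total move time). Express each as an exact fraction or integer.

(v_max)²/a_max = (17/2)²/(5/2) = 289/10
5/2 < 289/10 → triangular
v_peak = √(5/2·5/2) = √(25/4) = 5/2
t_a = (5/2)/(5/2) = 1; t_c = 0
T = 2·1 = 2

t_a=1 t_c=0 v_peak=5/2 T=2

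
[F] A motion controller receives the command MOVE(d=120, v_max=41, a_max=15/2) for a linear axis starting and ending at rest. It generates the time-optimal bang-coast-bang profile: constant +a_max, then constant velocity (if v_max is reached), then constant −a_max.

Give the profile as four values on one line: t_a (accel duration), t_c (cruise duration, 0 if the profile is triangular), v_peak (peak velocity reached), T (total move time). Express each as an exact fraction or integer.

t_a=4 t_c=0 v_peak=30 T=8

vₘ²/aₘ = 41²/(15/2) = 3362/15
120 < 3362/15 so t_c = 0
v_peak = √(120·15/2) = √900 = 30
t_a = 30/(15/2) = 4; t_c = 0
T = 2·4 = 8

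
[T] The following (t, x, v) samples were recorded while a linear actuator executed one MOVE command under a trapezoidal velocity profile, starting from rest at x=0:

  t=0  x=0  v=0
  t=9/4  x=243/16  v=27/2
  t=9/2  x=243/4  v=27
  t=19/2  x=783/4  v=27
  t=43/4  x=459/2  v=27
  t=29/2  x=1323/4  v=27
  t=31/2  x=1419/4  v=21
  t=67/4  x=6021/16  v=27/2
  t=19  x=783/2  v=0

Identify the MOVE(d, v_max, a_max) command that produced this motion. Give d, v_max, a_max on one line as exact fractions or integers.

final state: t=19, x=783/2, v=0 → d = 783/2
a_max = (27/2−0)/(9/4−0) = 6
max v = 27 over t∈[9/2,29/2] → v_max = 27
check: 27·(9/2+10) = 783/2 ✓

d=783/2 v_max=27 a_max=6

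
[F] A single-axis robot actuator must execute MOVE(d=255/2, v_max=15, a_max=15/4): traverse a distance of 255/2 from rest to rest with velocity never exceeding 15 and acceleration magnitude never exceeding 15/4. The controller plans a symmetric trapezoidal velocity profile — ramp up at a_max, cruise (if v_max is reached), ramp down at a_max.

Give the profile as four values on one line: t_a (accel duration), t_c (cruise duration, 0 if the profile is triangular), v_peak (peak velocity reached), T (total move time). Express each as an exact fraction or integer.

v_max²/a_max = 15²/(15/4) = 60
255/2 ≥ 60 ⇒ cruise phase
t_a = 15/(15/4) = 4; v_peak = 15
d_cruise = 255/2 − 60 = 135/2; t_c = (135/2)/15 = 9/2
T = 2·4 + 9/2 = 25/2

t_a=4 t_c=9/2 v_peak=15 T=25/2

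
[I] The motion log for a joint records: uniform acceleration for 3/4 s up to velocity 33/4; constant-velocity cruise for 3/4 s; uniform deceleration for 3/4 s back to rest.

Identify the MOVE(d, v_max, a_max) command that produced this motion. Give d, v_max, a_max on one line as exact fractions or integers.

d=99/8 v_max=33/4 a_max=11

a_max = (33/4)/(3/4) = 11
d_a = ½·33/4·3/4 = 99/32; d_c = 33/4·3/4 = 99/16
d = 2·99/32 + 99/16 = 99/8
t_c = 3/4 > 0 → v_max = v_peak = 33/4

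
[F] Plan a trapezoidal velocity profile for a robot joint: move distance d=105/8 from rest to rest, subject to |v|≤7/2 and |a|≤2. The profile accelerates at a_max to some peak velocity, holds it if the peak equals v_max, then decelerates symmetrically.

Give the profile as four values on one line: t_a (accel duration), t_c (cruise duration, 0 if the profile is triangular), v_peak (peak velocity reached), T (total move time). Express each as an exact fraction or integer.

v_max²/a_max = (7/2)²/2 = 49/8
105/8 ≥ 49/8 ⇒ cruise phase
t_a = (7/2)/2 = 7/4; v_peak = 7/2
d_cruise = 105/8 − 49/8 = 7; t_c = 7/(7/2) = 2
T = 2·7/4 + 2 = 11/2

t_a=7/4 t_c=2 v_peak=7/2 T=11/2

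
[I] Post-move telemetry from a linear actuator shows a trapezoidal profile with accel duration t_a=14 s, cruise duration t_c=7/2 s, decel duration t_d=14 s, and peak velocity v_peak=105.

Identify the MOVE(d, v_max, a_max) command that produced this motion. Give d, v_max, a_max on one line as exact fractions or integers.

a_max = 105/14 = 15/2
d_a = ½·105·14 = 735; d_c = 105·7/2 = 735/2
d = 2·735 + 735/2 = 3675/2
t_c = 7/2 > 0 so v_max = 105

d=3675/2 v_max=105 a_max=15/2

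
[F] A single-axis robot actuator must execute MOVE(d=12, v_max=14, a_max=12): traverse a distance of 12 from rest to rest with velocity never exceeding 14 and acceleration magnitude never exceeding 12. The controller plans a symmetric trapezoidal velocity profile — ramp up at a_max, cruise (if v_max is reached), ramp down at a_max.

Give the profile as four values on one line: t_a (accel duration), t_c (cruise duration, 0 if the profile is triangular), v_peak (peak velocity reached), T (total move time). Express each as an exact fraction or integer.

(v_max)²/a_max = 14²/12 = 49/3
12 < 49/3 so t_c = 0
v_peak = √(12·12) = √144 = 12
t_a = 12/12 = 1; t_c = 0
T = 2·1 = 2

t_a=1 t_c=0 v_peak=12 T=2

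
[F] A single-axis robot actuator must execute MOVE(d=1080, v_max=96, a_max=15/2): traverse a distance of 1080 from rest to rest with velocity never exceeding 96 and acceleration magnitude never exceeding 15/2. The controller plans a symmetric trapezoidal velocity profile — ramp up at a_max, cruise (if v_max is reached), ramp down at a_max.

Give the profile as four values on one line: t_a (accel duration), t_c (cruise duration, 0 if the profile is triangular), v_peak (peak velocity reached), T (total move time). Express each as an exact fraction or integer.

(v_max)²/a_max = 96²/(15/2) = 6144/5
1080 < 6144/5 so t_c = 0
v_peak = √(1080·15/2) = √8100 = 90
t_a = 90/(15/2) = 12; t_c = 0
T = 2·12 = 24

t_a=12 t_c=0 v_peak=90 T=24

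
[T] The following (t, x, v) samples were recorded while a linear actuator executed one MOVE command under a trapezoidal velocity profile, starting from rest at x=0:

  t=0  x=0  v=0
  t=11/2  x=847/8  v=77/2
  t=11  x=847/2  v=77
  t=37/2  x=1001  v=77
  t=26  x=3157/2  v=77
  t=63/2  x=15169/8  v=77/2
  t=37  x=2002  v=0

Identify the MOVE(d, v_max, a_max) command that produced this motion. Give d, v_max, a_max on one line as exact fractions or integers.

d=2002 v_max=77 a_max=7

final state: t=37, x=2002, v=0 → d = 2002
a_max = (77/2−0)/(11/2−0) = 7
max v = 77 over t∈[11,26] → v_max = 77
check: 77·(11+15) = 2002 ✓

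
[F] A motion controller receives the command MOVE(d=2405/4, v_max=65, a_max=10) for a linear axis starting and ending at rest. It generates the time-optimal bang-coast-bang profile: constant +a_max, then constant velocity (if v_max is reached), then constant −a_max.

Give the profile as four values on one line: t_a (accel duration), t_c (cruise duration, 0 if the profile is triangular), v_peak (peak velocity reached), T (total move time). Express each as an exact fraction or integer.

(v_max)²/a_max = 65²/10 = 845/2
2405/4 ≥ 845/2 → trapezoidal
t_a = 65/10 = 13/2; v_peak = 65
d_cruise = 2405/4 − 845/2 = 715/4; t_c = (715/4)/65 = 11/4
T = 2·13/2 + 11/4 = 63/4

t_a=13/2 t_c=11/4 v_peak=65 T=63/4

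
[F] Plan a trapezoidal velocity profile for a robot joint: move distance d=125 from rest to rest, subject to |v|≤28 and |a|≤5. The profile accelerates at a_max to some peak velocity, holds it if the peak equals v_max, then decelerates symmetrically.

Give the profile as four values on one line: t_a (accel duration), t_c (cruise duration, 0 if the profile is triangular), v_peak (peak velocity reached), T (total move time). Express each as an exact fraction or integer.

v_max²/a_max = 28²/5 = 784/5
125 < 784/5 so t_c = 0
v_peak = √(125·5) = √625 = 25
t_a = 25/5 = 5; t_c = 0
T = 2·5 = 10

t_a=5 t_c=0 v_peak=25 T=10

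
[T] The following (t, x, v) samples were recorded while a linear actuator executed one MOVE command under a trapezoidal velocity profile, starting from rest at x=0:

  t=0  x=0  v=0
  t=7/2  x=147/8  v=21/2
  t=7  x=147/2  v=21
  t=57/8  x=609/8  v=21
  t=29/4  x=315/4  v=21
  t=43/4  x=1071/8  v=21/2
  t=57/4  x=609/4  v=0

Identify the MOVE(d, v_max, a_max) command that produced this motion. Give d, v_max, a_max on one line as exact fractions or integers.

final state: t=57/4, x=609/4, v=0 → d = 609/4
a_max = (21/2−0)/(7/2−0) = 3
max v = 21 over t∈[7,29/4] → v_max = 21
check: 21·(7+1/4) = 609/4 ✓

d=609/4 v_max=21 a_max=3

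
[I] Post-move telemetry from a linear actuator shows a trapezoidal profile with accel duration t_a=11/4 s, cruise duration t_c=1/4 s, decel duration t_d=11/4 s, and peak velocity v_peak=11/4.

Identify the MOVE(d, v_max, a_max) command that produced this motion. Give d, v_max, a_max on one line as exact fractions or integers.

a_max = (11/4)/(11/4) = 1
d_a = ½·11/4·11/4 = 121/32; d_c = 11/4·1/4 = 11/16
d = 2·121/32 + 11/16 = 33/4
t_c = 1/4 > 0 so v_max = 11/4

d=33/4 v_max=11/4 a_max=1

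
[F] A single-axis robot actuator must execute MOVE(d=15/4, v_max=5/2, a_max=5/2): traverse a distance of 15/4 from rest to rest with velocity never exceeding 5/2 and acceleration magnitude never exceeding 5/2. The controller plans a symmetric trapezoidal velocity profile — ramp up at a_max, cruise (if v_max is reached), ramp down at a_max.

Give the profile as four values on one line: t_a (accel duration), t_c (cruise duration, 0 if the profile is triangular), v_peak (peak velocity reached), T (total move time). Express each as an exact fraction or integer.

v_max²/a_max = (5/2)²/(5/2) = 5/2
15/4 ≥ 5/2 so v_max reached
t_a = (5/2)/(5/2) = 1; v_peak = 5/2
d_cruise = 15/4 − 5/2 = 5/4; t_c = (5/4)/(5/2) = 1/2
T = 2·1 + 1/2 = 5/2

t_a=1 t_c=1/2 v_peak=5/2 T=5/2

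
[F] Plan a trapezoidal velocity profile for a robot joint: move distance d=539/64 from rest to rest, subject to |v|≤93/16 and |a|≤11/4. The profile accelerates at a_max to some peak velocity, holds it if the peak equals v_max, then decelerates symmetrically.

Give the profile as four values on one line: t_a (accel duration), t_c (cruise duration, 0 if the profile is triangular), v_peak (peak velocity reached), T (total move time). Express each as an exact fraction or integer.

(v_max)²/a_max = (93/16)²/(11/4) = 8649/704
539/64 < 8649/704 → triangular
v_peak = √(539/64·11/4) = √(5929/256) = 77/16
t_a = (77/16)/(11/4) = 7/4; t_c = 0
T = 2·7/4 = 7/2

t_a=7/4 t_c=0 v_peak=77/16 T=7/2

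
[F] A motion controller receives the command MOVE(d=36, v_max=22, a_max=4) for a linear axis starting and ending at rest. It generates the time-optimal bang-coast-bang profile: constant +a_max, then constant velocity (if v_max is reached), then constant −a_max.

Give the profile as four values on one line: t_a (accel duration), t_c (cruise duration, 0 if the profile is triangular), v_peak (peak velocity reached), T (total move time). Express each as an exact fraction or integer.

(v_max)²/a_max = 22²/4 = 121
36 < 121 → triangular
v_peak = √(36·4) = √144 = 12
t_a = 12/4 = 3; t_c = 0
T = 2·3 = 6

t_a=3 t_c=0 v_peak=12 T=6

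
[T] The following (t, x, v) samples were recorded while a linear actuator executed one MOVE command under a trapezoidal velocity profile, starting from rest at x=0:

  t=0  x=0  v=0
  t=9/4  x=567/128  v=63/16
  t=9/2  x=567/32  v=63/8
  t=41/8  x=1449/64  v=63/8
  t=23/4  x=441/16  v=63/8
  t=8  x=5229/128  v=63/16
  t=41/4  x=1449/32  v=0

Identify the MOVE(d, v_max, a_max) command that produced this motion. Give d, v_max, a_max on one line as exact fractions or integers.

d=1449/32 v_max=63/8 a_max=7/4

final state: t=41/4, x=1449/32, v=0 → d = 1449/32
a_max = (63/16−0)/(9/4−0) = 7/4
max v = 63/8 over t∈[9/2,23/4] → v_max = 63/8
check: 63/8·(9/2+5/4) = 1449/32 ✓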